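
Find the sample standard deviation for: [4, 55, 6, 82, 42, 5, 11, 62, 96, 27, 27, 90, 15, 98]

35.8425

Step 1: Compute the mean: 44.2857
Step 2: Sum of squared deviations from the mean: 16700.8571
Step 3: Sample variance = 16700.8571 / 13 = 1284.6813
Step 4: Standard deviation = sqrt(1284.6813) = 35.8425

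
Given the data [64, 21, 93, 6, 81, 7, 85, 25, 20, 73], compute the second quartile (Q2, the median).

44.5

Step 1: Sort the data: [6, 7, 20, 21, 25, 64, 73, 81, 85, 93]
Step 2: n = 10
Step 3: Q2 is the median. Since n is even, it is the average of the values at positions 5 and 6:
  Q2 = (25 + 64) / 2 = 44.5
Step 4: Q2 = 44.5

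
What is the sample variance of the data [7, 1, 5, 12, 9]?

17.2

Step 1: Compute the mean: (7 + 1 + 5 + 12 + 9) / 5 = 6.8
Step 2: Compute squared deviations from the mean:
  (7 - 6.8)^2 = 0.04
  (1 - 6.8)^2 = 33.64
  (5 - 6.8)^2 = 3.24
  (12 - 6.8)^2 = 27.04
  (9 - 6.8)^2 = 4.84
Step 3: Sum of squared deviations = 68.8
Step 4: Sample variance = 68.8 / 4 = 17.2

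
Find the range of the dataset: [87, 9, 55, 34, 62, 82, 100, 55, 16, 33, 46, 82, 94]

91

Step 1: Identify the maximum value: max = 100
Step 2: Identify the minimum value: min = 9
Step 3: Range = max - min = 100 - 9 = 91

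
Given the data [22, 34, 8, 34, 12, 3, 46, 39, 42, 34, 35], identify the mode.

34

Step 1: Count the frequency of each value:
  3: appears 1 time(s)
  8: appears 1 time(s)
  12: appears 1 time(s)
  22: appears 1 time(s)
  34: appears 3 time(s)
  35: appears 1 time(s)
  39: appears 1 time(s)
  42: appears 1 time(s)
  46: appears 1 time(s)
Step 2: The value 34 appears most frequently (3 times).
Step 3: Mode = 34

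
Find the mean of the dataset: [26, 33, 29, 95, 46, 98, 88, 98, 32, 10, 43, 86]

57

Step 1: Sum all values: 26 + 33 + 29 + 95 + 46 + 98 + 88 + 98 + 32 + 10 + 43 + 86 = 684
Step 2: Count the number of values: n = 12
Step 3: Mean = sum / n = 684 / 12 = 57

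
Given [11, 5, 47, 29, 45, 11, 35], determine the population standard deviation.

15.9591

Step 1: Compute the mean: 26.1429
Step 2: Sum of squared deviations from the mean: 1782.8571
Step 3: Population variance = 1782.8571 / 7 = 254.6939
Step 4: Standard deviation = sqrt(254.6939) = 15.9591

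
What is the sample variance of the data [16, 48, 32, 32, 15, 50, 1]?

326.2381

Step 1: Compute the mean: (16 + 48 + 32 + 32 + 15 + 50 + 1) / 7 = 27.7143
Step 2: Compute squared deviations from the mean:
  (16 - 27.7143)^2 = 137.2245
  (48 - 27.7143)^2 = 411.5102
  (32 - 27.7143)^2 = 18.3673
  (32 - 27.7143)^2 = 18.3673
  (15 - 27.7143)^2 = 161.6531
  (50 - 27.7143)^2 = 496.6531
  (1 - 27.7143)^2 = 713.6531
Step 3: Sum of squared deviations = 1957.4286
Step 4: Sample variance = 1957.4286 / 6 = 326.2381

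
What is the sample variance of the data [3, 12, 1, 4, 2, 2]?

16.4

Step 1: Compute the mean: (3 + 12 + 1 + 4 + 2 + 2) / 6 = 4
Step 2: Compute squared deviations from the mean:
  (3 - 4)^2 = 1
  (12 - 4)^2 = 64
  (1 - 4)^2 = 9
  (4 - 4)^2 = 0
  (2 - 4)^2 = 4
  (2 - 4)^2 = 4
Step 3: Sum of squared deviations = 82
Step 4: Sample variance = 82 / 5 = 16.4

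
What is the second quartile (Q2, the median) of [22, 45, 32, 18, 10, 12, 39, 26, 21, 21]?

21.5

Step 1: Sort the data: [10, 12, 18, 21, 21, 22, 26, 32, 39, 45]
Step 2: n = 10
Step 3: Q2 is the median. Since n is even, it is the average of the values at positions 5 and 6:
  Q2 = (21 + 22) / 2 = 21.5
Step 4: Q2 = 21.5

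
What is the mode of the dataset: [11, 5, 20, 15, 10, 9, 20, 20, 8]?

20

Step 1: Count the frequency of each value:
  5: appears 1 time(s)
  8: appears 1 time(s)
  9: appears 1 time(s)
  10: appears 1 time(s)
  11: appears 1 time(s)
  15: appears 1 time(s)
  20: appears 3 time(s)
Step 2: The value 20 appears most frequently (3 times).
Step 3: Mode = 20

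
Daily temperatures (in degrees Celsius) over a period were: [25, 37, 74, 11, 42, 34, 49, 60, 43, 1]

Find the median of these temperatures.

39.5

Step 1: Sort the data in ascending order: [1, 11, 25, 34, 37, 42, 43, 49, 60, 74]
Step 2: The number of values is n = 10.
Step 3: Since n is even, the median is the average of positions 5 and 6:
  Median = (37 + 42) / 2 = 39.5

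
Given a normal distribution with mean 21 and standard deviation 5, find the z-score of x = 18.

-0.6

Step 1: Recall the z-score formula: z = (x - mu) / sigma
Step 2: Substitute values: z = (18 - 21) / 5
Step 3: z = -3 / 5 = -0.6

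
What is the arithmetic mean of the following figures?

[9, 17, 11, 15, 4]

11.2

Step 1: Sum all values: 9 + 17 + 11 + 15 + 4 = 56
Step 2: Count the number of values: n = 5
Step 3: Mean = sum / n = 56 / 5 = 11.2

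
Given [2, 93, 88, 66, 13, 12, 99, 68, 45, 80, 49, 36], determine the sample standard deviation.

33.4341

Step 1: Compute the mean: 54.25
Step 2: Sum of squared deviations from the mean: 12296.25
Step 3: Sample variance = 12296.25 / 11 = 1117.8409
Step 4: Standard deviation = sqrt(1117.8409) = 33.4341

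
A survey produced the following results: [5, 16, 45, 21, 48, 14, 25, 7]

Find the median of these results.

18.5

Step 1: Sort the data in ascending order: [5, 7, 14, 16, 21, 25, 45, 48]
Step 2: The number of values is n = 8.
Step 3: Since n is even, the median is the average of positions 4 and 5:
  Median = (16 + 21) / 2 = 18.5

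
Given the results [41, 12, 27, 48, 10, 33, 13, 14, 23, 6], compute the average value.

22.7

Step 1: Sum all values: 41 + 12 + 27 + 48 + 10 + 33 + 13 + 14 + 23 + 6 = 227
Step 2: Count the number of values: n = 10
Step 3: Mean = sum / n = 227 / 10 = 22.7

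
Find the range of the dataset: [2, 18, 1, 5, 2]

17

Step 1: Identify the maximum value: max = 18
Step 2: Identify the minimum value: min = 1
Step 3: Range = max - min = 18 - 1 = 17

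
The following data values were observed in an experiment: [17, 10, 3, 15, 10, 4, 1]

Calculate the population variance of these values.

32.2449

Step 1: Compute the mean: (17 + 10 + 3 + 15 + 10 + 4 + 1) / 7 = 8.5714
Step 2: Compute squared deviations from the mean:
  (17 - 8.5714)^2 = 71.0408
  (10 - 8.5714)^2 = 2.0408
  (3 - 8.5714)^2 = 31.0408
  (15 - 8.5714)^2 = 41.3265
  (10 - 8.5714)^2 = 2.0408
  (4 - 8.5714)^2 = 20.898
  (1 - 8.5714)^2 = 57.3265
Step 3: Sum of squared deviations = 225.7143
Step 4: Population variance = 225.7143 / 7 = 32.2449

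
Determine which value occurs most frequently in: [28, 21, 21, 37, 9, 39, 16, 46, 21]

21

Step 1: Count the frequency of each value:
  9: appears 1 time(s)
  16: appears 1 time(s)
  21: appears 3 time(s)
  28: appears 1 time(s)
  37: appears 1 time(s)
  39: appears 1 time(s)
  46: appears 1 time(s)
Step 2: The value 21 appears most frequently (3 times).
Step 3: Mode = 21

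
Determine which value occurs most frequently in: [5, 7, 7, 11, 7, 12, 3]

7

Step 1: Count the frequency of each value:
  3: appears 1 time(s)
  5: appears 1 time(s)
  7: appears 3 time(s)
  11: appears 1 time(s)
  12: appears 1 time(s)
Step 2: The value 7 appears most frequently (3 times).
Step 3: Mode = 7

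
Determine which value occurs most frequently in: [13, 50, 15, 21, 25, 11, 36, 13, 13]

13

Step 1: Count the frequency of each value:
  11: appears 1 time(s)
  13: appears 3 time(s)
  15: appears 1 time(s)
  21: appears 1 time(s)
  25: appears 1 time(s)
  36: appears 1 time(s)
  50: appears 1 time(s)
Step 2: The value 13 appears most frequently (3 times).
Step 3: Mode = 13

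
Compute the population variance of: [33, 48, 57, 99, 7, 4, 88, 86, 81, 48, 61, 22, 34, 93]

939.801

Step 1: Compute the mean: (33 + 48 + 57 + 99 + 7 + 4 + 88 + 86 + 81 + 48 + 61 + 22 + 34 + 93) / 14 = 54.3571
Step 2: Compute squared deviations from the mean:
  (33 - 54.3571)^2 = 456.1276
  (48 - 54.3571)^2 = 40.4133
  (57 - 54.3571)^2 = 6.9847
  (99 - 54.3571)^2 = 1992.9847
  (7 - 54.3571)^2 = 2242.699
  (4 - 54.3571)^2 = 2535.8418
  (88 - 54.3571)^2 = 1131.8418
  (86 - 54.3571)^2 = 1001.2704
  (81 - 54.3571)^2 = 709.8418
  (48 - 54.3571)^2 = 40.4133
  (61 - 54.3571)^2 = 44.1276
  (22 - 54.3571)^2 = 1046.9847
  (34 - 54.3571)^2 = 414.4133
  (93 - 54.3571)^2 = 1493.2704
Step 3: Sum of squared deviations = 13157.2143
Step 4: Population variance = 13157.2143 / 14 = 939.801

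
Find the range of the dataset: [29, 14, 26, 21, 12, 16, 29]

17

Step 1: Identify the maximum value: max = 29
Step 2: Identify the minimum value: min = 12
Step 3: Range = max - min = 29 - 12 = 17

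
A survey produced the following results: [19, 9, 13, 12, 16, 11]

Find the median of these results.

12.5

Step 1: Sort the data in ascending order: [9, 11, 12, 13, 16, 19]
Step 2: The number of values is n = 6.
Step 3: Since n is even, the median is the average of positions 3 and 4:
  Median = (12 + 13) / 2 = 12.5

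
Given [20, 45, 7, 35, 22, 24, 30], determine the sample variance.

145.8095

Step 1: Compute the mean: (20 + 45 + 7 + 35 + 22 + 24 + 30) / 7 = 26.1429
Step 2: Compute squared deviations from the mean:
  (20 - 26.1429)^2 = 37.7347
  (45 - 26.1429)^2 = 355.5918
  (7 - 26.1429)^2 = 366.449
  (35 - 26.1429)^2 = 78.449
  (22 - 26.1429)^2 = 17.1633
  (24 - 26.1429)^2 = 4.5918
  (30 - 26.1429)^2 = 14.8776
Step 3: Sum of squared deviations = 874.8571
Step 4: Sample variance = 874.8571 / 6 = 145.8095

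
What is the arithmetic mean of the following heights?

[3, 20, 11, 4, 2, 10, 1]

7.2857

Step 1: Sum all values: 3 + 20 + 11 + 4 + 2 + 10 + 1 = 51
Step 2: Count the number of values: n = 7
Step 3: Mean = sum / n = 51 / 7 = 7.2857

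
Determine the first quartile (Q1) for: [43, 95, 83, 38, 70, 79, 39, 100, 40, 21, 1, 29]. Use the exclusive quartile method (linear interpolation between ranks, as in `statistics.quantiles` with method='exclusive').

31.25

Step 1: Sort the data: [1, 21, 29, 38, 39, 40, 43, 70, 79, 83, 95, 100]
Step 2: n = 12
Step 3: Using the exclusive quartile method:
  Q1 = 31.25
  Q2 (median) = 41.5
  Q3 = 82
  IQR = Q3 - Q1 = 82 - 31.25 = 50.75
Step 4: Q1 = 31.25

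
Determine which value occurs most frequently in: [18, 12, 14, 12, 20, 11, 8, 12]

12

Step 1: Count the frequency of each value:
  8: appears 1 time(s)
  11: appears 1 time(s)
  12: appears 3 time(s)
  14: appears 1 time(s)
  18: appears 1 time(s)
  20: appears 1 time(s)
Step 2: The value 12 appears most frequently (3 times).
Step 3: Mode = 12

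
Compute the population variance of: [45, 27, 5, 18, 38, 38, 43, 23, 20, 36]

148.01

Step 1: Compute the mean: (45 + 27 + 5 + 18 + 38 + 38 + 43 + 23 + 20 + 36) / 10 = 29.3
Step 2: Compute squared deviations from the mean:
  (45 - 29.3)^2 = 246.49
  (27 - 29.3)^2 = 5.29
  (5 - 29.3)^2 = 590.49
  (18 - 29.3)^2 = 127.69
  (38 - 29.3)^2 = 75.69
  (38 - 29.3)^2 = 75.69
  (43 - 29.3)^2 = 187.69
  (23 - 29.3)^2 = 39.69
  (20 - 29.3)^2 = 86.49
  (36 - 29.3)^2 = 44.89
Step 3: Sum of squared deviations = 1480.1
Step 4: Population variance = 1480.1 / 10 = 148.01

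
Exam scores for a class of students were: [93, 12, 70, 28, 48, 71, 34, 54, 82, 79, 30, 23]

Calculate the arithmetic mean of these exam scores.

52

Step 1: Sum all values: 93 + 12 + 70 + 28 + 48 + 71 + 34 + 54 + 82 + 79 + 30 + 23 = 624
Step 2: Count the number of values: n = 12
Step 3: Mean = sum / n = 624 / 12 = 52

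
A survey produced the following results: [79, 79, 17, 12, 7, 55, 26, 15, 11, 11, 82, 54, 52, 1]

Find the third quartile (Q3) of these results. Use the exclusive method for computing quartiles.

61

Step 1: Sort the data: [1, 7, 11, 11, 12, 15, 17, 26, 52, 54, 55, 79, 79, 82]
Step 2: n = 14
Step 3: Using the exclusive quartile method:
  Q1 = 11
  Q2 (median) = 21.5
  Q3 = 61
  IQR = Q3 - Q1 = 61 - 11 = 50
Step 4: Q3 = 61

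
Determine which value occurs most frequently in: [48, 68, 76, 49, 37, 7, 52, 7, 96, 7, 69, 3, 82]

7

Step 1: Count the frequency of each value:
  3: appears 1 time(s)
  7: appears 3 time(s)
  37: appears 1 time(s)
  48: appears 1 time(s)
  49: appears 1 time(s)
  52: appears 1 time(s)
  68: appears 1 time(s)
  69: appears 1 time(s)
  76: appears 1 time(s)
  82: appears 1 time(s)
  96: appears 1 time(s)
Step 2: The value 7 appears most frequently (3 times).
Step 3: Mode = 7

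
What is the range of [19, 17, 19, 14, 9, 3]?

16

Step 1: Identify the maximum value: max = 19
Step 2: Identify the minimum value: min = 3
Step 3: Range = max - min = 19 - 3 = 16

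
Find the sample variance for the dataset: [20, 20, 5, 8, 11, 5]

48.3

Step 1: Compute the mean: (20 + 20 + 5 + 8 + 11 + 5) / 6 = 11.5
Step 2: Compute squared deviations from the mean:
  (20 - 11.5)^2 = 72.25
  (20 - 11.5)^2 = 72.25
  (5 - 11.5)^2 = 42.25
  (8 - 11.5)^2 = 12.25
  (11 - 11.5)^2 = 0.25
  (5 - 11.5)^2 = 42.25
Step 3: Sum of squared deviations = 241.5
Step 4: Sample variance = 241.5 / 5 = 48.3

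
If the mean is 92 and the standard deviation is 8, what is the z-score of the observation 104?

1.5

Step 1: Recall the z-score formula: z = (x - mu) / sigma
Step 2: Substitute values: z = (104 - 92) / 8
Step 3: z = 12 / 8 = 1.5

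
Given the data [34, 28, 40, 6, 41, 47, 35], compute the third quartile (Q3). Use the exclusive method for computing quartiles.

41

Step 1: Sort the data: [6, 28, 34, 35, 40, 41, 47]
Step 2: n = 7
Step 3: Using the exclusive quartile method:
  Q1 = 28
  Q2 (median) = 35
  Q3 = 41
  IQR = Q3 - Q1 = 41 - 28 = 13
Step 4: Q3 = 41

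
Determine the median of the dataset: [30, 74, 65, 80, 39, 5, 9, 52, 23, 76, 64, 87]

58

Step 1: Sort the data in ascending order: [5, 9, 23, 30, 39, 52, 64, 65, 74, 76, 80, 87]
Step 2: The number of values is n = 12.
Step 3: Since n is even, the median is the average of positions 6 and 7:
  Median = (52 + 64) / 2 = 58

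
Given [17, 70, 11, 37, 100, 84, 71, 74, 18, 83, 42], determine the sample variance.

973.3636

Step 1: Compute the mean: (17 + 70 + 11 + 37 + 100 + 84 + 71 + 74 + 18 + 83 + 42) / 11 = 55.1818
Step 2: Compute squared deviations from the mean:
  (17 - 55.1818)^2 = 1457.8512
  (70 - 55.1818)^2 = 219.5785
  (11 - 55.1818)^2 = 1952.0331
  (37 - 55.1818)^2 = 330.5785
  (100 - 55.1818)^2 = 2008.6694
  (84 - 55.1818)^2 = 830.4876
  (71 - 55.1818)^2 = 250.2149
  (74 - 55.1818)^2 = 354.124
  (18 - 55.1818)^2 = 1382.4876
  (83 - 55.1818)^2 = 773.8512
  (42 - 55.1818)^2 = 173.7603
Step 3: Sum of squared deviations = 9733.6364
Step 4: Sample variance = 9733.6364 / 10 = 973.3636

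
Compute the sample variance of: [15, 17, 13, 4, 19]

33.8

Step 1: Compute the mean: (15 + 17 + 13 + 4 + 19) / 5 = 13.6
Step 2: Compute squared deviations from the mean:
  (15 - 13.6)^2 = 1.96
  (17 - 13.6)^2 = 11.56
  (13 - 13.6)^2 = 0.36
  (4 - 13.6)^2 = 92.16
  (19 - 13.6)^2 = 29.16
Step 3: Sum of squared deviations = 135.2
Step 4: Sample variance = 135.2 / 4 = 33.8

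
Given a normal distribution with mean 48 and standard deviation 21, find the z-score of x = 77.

1.381

Step 1: Recall the z-score formula: z = (x - mu) / sigma
Step 2: Substitute values: z = (77 - 48) / 21
Step 3: z = 29 / 21 = 1.381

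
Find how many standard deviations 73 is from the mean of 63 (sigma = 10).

1

Step 1: Recall the z-score formula: z = (x - mu) / sigma
Step 2: Substitute values: z = (73 - 63) / 10
Step 3: z = 10 / 10 = 1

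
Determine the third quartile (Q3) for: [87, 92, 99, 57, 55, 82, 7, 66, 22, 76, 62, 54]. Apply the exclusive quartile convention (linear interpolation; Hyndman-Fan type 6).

85.75

Step 1: Sort the data: [7, 22, 54, 55, 57, 62, 66, 76, 82, 87, 92, 99]
Step 2: n = 12
Step 3: Using the exclusive quartile method:
  Q1 = 54.25
  Q2 (median) = 64
  Q3 = 85.75
  IQR = Q3 - Q1 = 85.75 - 54.25 = 31.5
Step 4: Q3 = 85.75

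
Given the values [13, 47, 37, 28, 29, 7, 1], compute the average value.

23.1429

Step 1: Sum all values: 13 + 47 + 37 + 28 + 29 + 7 + 1 = 162
Step 2: Count the number of values: n = 7
Step 3: Mean = sum / n = 162 / 7 = 23.1429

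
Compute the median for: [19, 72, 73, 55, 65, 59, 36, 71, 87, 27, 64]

64

Step 1: Sort the data in ascending order: [19, 27, 36, 55, 59, 64, 65, 71, 72, 73, 87]
Step 2: The number of values is n = 11.
Step 3: Since n is odd, the median is the middle value at position 6: 64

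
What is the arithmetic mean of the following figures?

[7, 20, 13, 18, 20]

15.6

Step 1: Sum all values: 7 + 20 + 13 + 18 + 20 = 78
Step 2: Count the number of values: n = 5
Step 3: Mean = sum / n = 78 / 5 = 15.6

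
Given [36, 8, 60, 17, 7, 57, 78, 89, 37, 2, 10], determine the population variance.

855.157

Step 1: Compute the mean: (36 + 8 + 60 + 17 + 7 + 57 + 78 + 89 + 37 + 2 + 10) / 11 = 36.4545
Step 2: Compute squared deviations from the mean:
  (36 - 36.4545)^2 = 0.2066
  (8 - 36.4545)^2 = 809.6612
  (60 - 36.4545)^2 = 554.3884
  (17 - 36.4545)^2 = 378.4793
  (7 - 36.4545)^2 = 867.5702
  (57 - 36.4545)^2 = 422.1157
  (78 - 36.4545)^2 = 1726.0248
  (89 - 36.4545)^2 = 2761.0248
  (37 - 36.4545)^2 = 0.2975
  (2 - 36.4545)^2 = 1187.1157
  (10 - 36.4545)^2 = 699.843
Step 3: Sum of squared deviations = 9406.7273
Step 4: Population variance = 9406.7273 / 11 = 855.157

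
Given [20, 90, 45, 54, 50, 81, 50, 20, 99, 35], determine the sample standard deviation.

27.5568

Step 1: Compute the mean: 54.4
Step 2: Sum of squared deviations from the mean: 6834.4
Step 3: Sample variance = 6834.4 / 9 = 759.3778
Step 4: Standard deviation = sqrt(759.3778) = 27.5568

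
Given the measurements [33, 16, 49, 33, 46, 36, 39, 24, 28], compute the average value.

33.7778

Step 1: Sum all values: 33 + 16 + 49 + 33 + 46 + 36 + 39 + 24 + 28 = 304
Step 2: Count the number of values: n = 9
Step 3: Mean = sum / n = 304 / 9 = 33.7778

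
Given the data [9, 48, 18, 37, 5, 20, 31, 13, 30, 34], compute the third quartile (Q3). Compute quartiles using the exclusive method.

34.75

Step 1: Sort the data: [5, 9, 13, 18, 20, 30, 31, 34, 37, 48]
Step 2: n = 10
Step 3: Using the exclusive quartile method:
  Q1 = 12
  Q2 (median) = 25
  Q3 = 34.75
  IQR = Q3 - Q1 = 34.75 - 12 = 22.75
Step 4: Q3 = 34.75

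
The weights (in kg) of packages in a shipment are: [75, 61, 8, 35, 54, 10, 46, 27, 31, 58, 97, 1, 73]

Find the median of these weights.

46

Step 1: Sort the data in ascending order: [1, 8, 10, 27, 31, 35, 46, 54, 58, 61, 73, 75, 97]
Step 2: The number of values is n = 13.
Step 3: Since n is odd, the median is the middle value at position 7: 46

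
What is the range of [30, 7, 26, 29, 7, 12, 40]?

33

Step 1: Identify the maximum value: max = 40
Step 2: Identify the minimum value: min = 7
Step 3: Range = max - min = 40 - 7 = 33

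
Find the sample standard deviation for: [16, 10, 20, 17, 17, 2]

6.5929

Step 1: Compute the mean: 13.6667
Step 2: Sum of squared deviations from the mean: 217.3333
Step 3: Sample variance = 217.3333 / 5 = 43.4667
Step 4: Standard deviation = sqrt(43.4667) = 6.5929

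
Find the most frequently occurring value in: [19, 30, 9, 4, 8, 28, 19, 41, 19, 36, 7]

19

Step 1: Count the frequency of each value:
  4: appears 1 time(s)
  7: appears 1 time(s)
  8: appears 1 time(s)
  9: appears 1 time(s)
  19: appears 3 time(s)
  28: appears 1 time(s)
  30: appears 1 time(s)
  36: appears 1 time(s)
  41: appears 1 time(s)
Step 2: The value 19 appears most frequently (3 times).
Step 3: Mode = 19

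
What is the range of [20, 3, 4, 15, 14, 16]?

17

Step 1: Identify the maximum value: max = 20
Step 2: Identify the minimum value: min = 3
Step 3: Range = max - min = 20 - 3 = 17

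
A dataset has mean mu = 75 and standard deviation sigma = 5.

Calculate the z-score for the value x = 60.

-3

Step 1: Recall the z-score formula: z = (x - mu) / sigma
Step 2: Substitute values: z = (60 - 75) / 5
Step 3: z = -15 / 5 = -3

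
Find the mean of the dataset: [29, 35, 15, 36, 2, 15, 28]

22.8571

Step 1: Sum all values: 29 + 35 + 15 + 36 + 2 + 15 + 28 = 160
Step 2: Count the number of values: n = 7
Step 3: Mean = sum / n = 160 / 7 = 22.8571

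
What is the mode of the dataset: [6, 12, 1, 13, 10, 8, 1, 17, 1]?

1

Step 1: Count the frequency of each value:
  1: appears 3 time(s)
  6: appears 1 time(s)
  8: appears 1 time(s)
  10: appears 1 time(s)
  12: appears 1 time(s)
  13: appears 1 time(s)
  17: appears 1 time(s)
Step 2: The value 1 appears most frequently (3 times).
Step 3: Mode = 1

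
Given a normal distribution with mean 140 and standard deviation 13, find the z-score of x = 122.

-1.3846

Step 1: Recall the z-score formula: z = (x - mu) / sigma
Step 2: Substitute values: z = (122 - 140) / 13
Step 3: z = -18 / 13 = -1.3846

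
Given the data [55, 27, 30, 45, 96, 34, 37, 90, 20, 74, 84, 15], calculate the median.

41

Step 1: Sort the data in ascending order: [15, 20, 27, 30, 34, 37, 45, 55, 74, 84, 90, 96]
Step 2: The number of values is n = 12.
Step 3: Since n is even, the median is the average of positions 6 and 7:
  Median = (37 + 45) / 2 = 41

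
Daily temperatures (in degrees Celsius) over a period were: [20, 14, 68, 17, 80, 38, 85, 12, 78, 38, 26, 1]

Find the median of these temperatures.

32

Step 1: Sort the data in ascending order: [1, 12, 14, 17, 20, 26, 38, 38, 68, 78, 80, 85]
Step 2: The number of values is n = 12.
Step 3: Since n is even, the median is the average of positions 6 and 7:
  Median = (26 + 38) / 2 = 32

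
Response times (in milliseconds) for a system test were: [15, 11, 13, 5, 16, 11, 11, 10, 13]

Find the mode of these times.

11

Step 1: Count the frequency of each value:
  5: appears 1 time(s)
  10: appears 1 time(s)
  11: appears 3 time(s)
  13: appears 2 time(s)
  15: appears 1 time(s)
  16: appears 1 time(s)
Step 2: The value 11 appears most frequently (3 times).
Step 3: Mode = 11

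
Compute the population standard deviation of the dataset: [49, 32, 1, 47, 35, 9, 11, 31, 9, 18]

16.0362

Step 1: Compute the mean: 24.2
Step 2: Sum of squared deviations from the mean: 2571.6
Step 3: Population variance = 2571.6 / 10 = 257.16
Step 4: Standard deviation = sqrt(257.16) = 16.0362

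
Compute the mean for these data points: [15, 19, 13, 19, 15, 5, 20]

15.1429

Step 1: Sum all values: 15 + 19 + 13 + 19 + 15 + 5 + 20 = 106
Step 2: Count the number of values: n = 7
Step 3: Mean = sum / n = 106 / 7 = 15.1429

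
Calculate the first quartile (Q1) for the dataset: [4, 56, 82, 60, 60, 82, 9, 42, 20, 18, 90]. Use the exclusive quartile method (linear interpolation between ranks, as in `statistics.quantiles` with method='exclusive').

18

Step 1: Sort the data: [4, 9, 18, 20, 42, 56, 60, 60, 82, 82, 90]
Step 2: n = 11
Step 3: Using the exclusive quartile method:
  Q1 = 18
  Q2 (median) = 56
  Q3 = 82
  IQR = Q3 - Q1 = 82 - 18 = 64
Step 4: Q1 = 18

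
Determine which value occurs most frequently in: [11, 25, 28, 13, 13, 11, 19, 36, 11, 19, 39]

11

Step 1: Count the frequency of each value:
  11: appears 3 time(s)
  13: appears 2 time(s)
  19: appears 2 time(s)
  25: appears 1 time(s)
  28: appears 1 time(s)
  36: appears 1 time(s)
  39: appears 1 time(s)
Step 2: The value 11 appears most frequently (3 times).
Step 3: Mode = 11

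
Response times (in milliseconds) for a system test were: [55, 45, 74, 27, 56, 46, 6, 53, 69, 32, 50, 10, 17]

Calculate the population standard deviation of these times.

20.7461

Step 1: Compute the mean: 41.5385
Step 2: Sum of squared deviations from the mean: 5595.2308
Step 3: Population variance = 5595.2308 / 13 = 430.4024
Step 4: Standard deviation = sqrt(430.4024) = 20.7461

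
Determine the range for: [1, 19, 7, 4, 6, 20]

19

Step 1: Identify the maximum value: max = 20
Step 2: Identify the minimum value: min = 1
Step 3: Range = max - min = 20 - 1 = 19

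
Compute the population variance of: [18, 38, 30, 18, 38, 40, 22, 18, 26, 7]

106.65

Step 1: Compute the mean: (18 + 38 + 30 + 18 + 38 + 40 + 22 + 18 + 26 + 7) / 10 = 25.5
Step 2: Compute squared deviations from the mean:
  (18 - 25.5)^2 = 56.25
  (38 - 25.5)^2 = 156.25
  (30 - 25.5)^2 = 20.25
  (18 - 25.5)^2 = 56.25
  (38 - 25.5)^2 = 156.25
  (40 - 25.5)^2 = 210.25
  (22 - 25.5)^2 = 12.25
  (18 - 25.5)^2 = 56.25
  (26 - 25.5)^2 = 0.25
  (7 - 25.5)^2 = 342.25
Step 3: Sum of squared deviations = 1066.5
Step 4: Population variance = 1066.5 / 10 = 106.65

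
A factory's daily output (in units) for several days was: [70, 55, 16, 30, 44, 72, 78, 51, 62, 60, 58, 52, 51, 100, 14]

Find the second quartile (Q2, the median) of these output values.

55

Step 1: Sort the data: [14, 16, 30, 44, 51, 51, 52, 55, 58, 60, 62, 70, 72, 78, 100]
Step 2: n = 15
Step 3: Q2 is the median. Since n is odd, it is the middle value at position 8: 55
Step 4: Q2 = 55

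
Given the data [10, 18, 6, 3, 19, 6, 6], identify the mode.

6

Step 1: Count the frequency of each value:
  3: appears 1 time(s)
  6: appears 3 time(s)
  10: appears 1 time(s)
  18: appears 1 time(s)
  19: appears 1 time(s)
Step 2: The value 6 appears most frequently (3 times).
Step 3: Mode = 6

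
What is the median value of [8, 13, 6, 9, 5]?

8

Step 1: Sort the data in ascending order: [5, 6, 8, 9, 13]
Step 2: The number of values is n = 5.
Step 3: Since n is odd, the median is the middle value at position 3: 8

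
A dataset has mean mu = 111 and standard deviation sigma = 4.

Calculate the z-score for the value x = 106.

-1.25

Step 1: Recall the z-score formula: z = (x - mu) / sigma
Step 2: Substitute values: z = (106 - 111) / 4
Step 3: z = -5 / 4 = -1.25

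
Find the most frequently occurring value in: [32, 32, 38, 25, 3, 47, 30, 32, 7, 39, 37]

32

Step 1: Count the frequency of each value:
  3: appears 1 time(s)
  7: appears 1 time(s)
  25: appears 1 time(s)
  30: appears 1 time(s)
  32: appears 3 time(s)
  37: appears 1 time(s)
  38: appears 1 time(s)
  39: appears 1 time(s)
  47: appears 1 time(s)
Step 2: The value 32 appears most frequently (3 times).
Step 3: Mode = 32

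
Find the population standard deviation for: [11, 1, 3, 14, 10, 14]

5.0799

Step 1: Compute the mean: 8.8333
Step 2: Sum of squared deviations from the mean: 154.8333
Step 3: Population variance = 154.8333 / 6 = 25.8056
Step 4: Standard deviation = sqrt(25.8056) = 5.0799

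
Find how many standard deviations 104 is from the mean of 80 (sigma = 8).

3

Step 1: Recall the z-score formula: z = (x - mu) / sigma
Step 2: Substitute values: z = (104 - 80) / 8
Step 3: z = 24 / 8 = 3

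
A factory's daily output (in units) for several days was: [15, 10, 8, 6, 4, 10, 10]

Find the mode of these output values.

10

Step 1: Count the frequency of each value:
  4: appears 1 time(s)
  6: appears 1 time(s)
  8: appears 1 time(s)
  10: appears 3 time(s)
  15: appears 1 time(s)
Step 2: The value 10 appears most frequently (3 times).
Step 3: Mode = 10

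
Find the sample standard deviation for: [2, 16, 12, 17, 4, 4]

6.6458

Step 1: Compute the mean: 9.1667
Step 2: Sum of squared deviations from the mean: 220.8333
Step 3: Sample variance = 220.8333 / 5 = 44.1667
Step 4: Standard deviation = sqrt(44.1667) = 6.6458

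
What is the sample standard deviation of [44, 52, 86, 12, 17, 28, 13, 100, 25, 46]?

30.3134

Step 1: Compute the mean: 42.3
Step 2: Sum of squared deviations from the mean: 8270.1
Step 3: Sample variance = 8270.1 / 9 = 918.9
Step 4: Standard deviation = sqrt(918.9) = 30.3134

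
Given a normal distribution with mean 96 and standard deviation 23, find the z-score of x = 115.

0.8261

Step 1: Recall the z-score formula: z = (x - mu) / sigma
Step 2: Substitute values: z = (115 - 96) / 23
Step 3: z = 19 / 23 = 0.8261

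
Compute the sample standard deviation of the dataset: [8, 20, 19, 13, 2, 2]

7.9917

Step 1: Compute the mean: 10.6667
Step 2: Sum of squared deviations from the mean: 319.3333
Step 3: Sample variance = 319.3333 / 5 = 63.8667
Step 4: Standard deviation = sqrt(63.8667) = 7.9917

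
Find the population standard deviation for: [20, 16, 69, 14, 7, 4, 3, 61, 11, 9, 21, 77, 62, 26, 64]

26.1316

Step 1: Compute the mean: 30.9333
Step 2: Sum of squared deviations from the mean: 10242.9333
Step 3: Population variance = 10242.9333 / 15 = 682.8622
Step 4: Standard deviation = sqrt(682.8622) = 26.1316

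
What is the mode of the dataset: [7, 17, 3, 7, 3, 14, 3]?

3

Step 1: Count the frequency of each value:
  3: appears 3 time(s)
  7: appears 2 time(s)
  14: appears 1 time(s)
  17: appears 1 time(s)
Step 2: The value 3 appears most frequently (3 times).
Step 3: Mode = 3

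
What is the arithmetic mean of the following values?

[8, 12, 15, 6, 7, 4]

8.6667

Step 1: Sum all values: 8 + 12 + 15 + 6 + 7 + 4 = 52
Step 2: Count the number of values: n = 6
Step 3: Mean = sum / n = 52 / 6 = 8.6667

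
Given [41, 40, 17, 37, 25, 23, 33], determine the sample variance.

86.1429

Step 1: Compute the mean: (41 + 40 + 17 + 37 + 25 + 23 + 33) / 7 = 30.8571
Step 2: Compute squared deviations from the mean:
  (41 - 30.8571)^2 = 102.8776
  (40 - 30.8571)^2 = 83.5918
  (17 - 30.8571)^2 = 192.0204
  (37 - 30.8571)^2 = 37.7347
  (25 - 30.8571)^2 = 34.3061
  (23 - 30.8571)^2 = 61.7347
  (33 - 30.8571)^2 = 4.5918
Step 3: Sum of squared deviations = 516.8571
Step 4: Sample variance = 516.8571 / 6 = 86.1429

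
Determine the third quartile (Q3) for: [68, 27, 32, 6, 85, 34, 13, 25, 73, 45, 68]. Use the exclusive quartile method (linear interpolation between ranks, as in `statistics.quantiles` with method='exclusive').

68

Step 1: Sort the data: [6, 13, 25, 27, 32, 34, 45, 68, 68, 73, 85]
Step 2: n = 11
Step 3: Using the exclusive quartile method:
  Q1 = 25
  Q2 (median) = 34
  Q3 = 68
  IQR = Q3 - Q1 = 68 - 25 = 43
Step 4: Q3 = 68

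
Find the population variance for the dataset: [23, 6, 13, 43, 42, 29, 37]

176.5306

Step 1: Compute the mean: (23 + 6 + 13 + 43 + 42 + 29 + 37) / 7 = 27.5714
Step 2: Compute squared deviations from the mean:
  (23 - 27.5714)^2 = 20.898
  (6 - 27.5714)^2 = 465.3265
  (13 - 27.5714)^2 = 212.3265
  (43 - 27.5714)^2 = 238.0408
  (42 - 27.5714)^2 = 208.1837
  (29 - 27.5714)^2 = 2.0408
  (37 - 27.5714)^2 = 88.898
Step 3: Sum of squared deviations = 1235.7143
Step 4: Population variance = 1235.7143 / 7 = 176.5306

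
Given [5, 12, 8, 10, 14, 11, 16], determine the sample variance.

13.4762

Step 1: Compute the mean: (5 + 12 + 8 + 10 + 14 + 11 + 16) / 7 = 10.8571
Step 2: Compute squared deviations from the mean:
  (5 - 10.8571)^2 = 34.3061
  (12 - 10.8571)^2 = 1.3061
  (8 - 10.8571)^2 = 8.1633
  (10 - 10.8571)^2 = 0.7347
  (14 - 10.8571)^2 = 9.8776
  (11 - 10.8571)^2 = 0.0204
  (16 - 10.8571)^2 = 26.449
Step 3: Sum of squared deviations = 80.8571
Step 4: Sample variance = 80.8571 / 6 = 13.4762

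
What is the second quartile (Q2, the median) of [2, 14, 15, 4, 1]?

4

Step 1: Sort the data: [1, 2, 4, 14, 15]
Step 2: n = 5
Step 3: Q2 is the median. Since n is odd, it is the middle value at position 3: 4
Step 4: Q2 = 4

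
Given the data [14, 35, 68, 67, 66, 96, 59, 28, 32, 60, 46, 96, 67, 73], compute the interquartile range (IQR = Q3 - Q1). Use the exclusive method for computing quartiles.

35

Step 1: Sort the data: [14, 28, 32, 35, 46, 59, 60, 66, 67, 67, 68, 73, 96, 96]
Step 2: n = 14
Step 3: Using the exclusive quartile method:
  Q1 = 34.25
  Q2 (median) = 63
  Q3 = 69.25
  IQR = Q3 - Q1 = 69.25 - 34.25 = 35
Step 4: IQR = 35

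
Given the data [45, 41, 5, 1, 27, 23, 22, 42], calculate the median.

25

Step 1: Sort the data in ascending order: [1, 5, 22, 23, 27, 41, 42, 45]
Step 2: The number of values is n = 8.
Step 3: Since n is even, the median is the average of positions 4 and 5:
  Median = (23 + 27) / 2 = 25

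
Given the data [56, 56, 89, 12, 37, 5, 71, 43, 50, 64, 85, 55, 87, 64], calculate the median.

56

Step 1: Sort the data in ascending order: [5, 12, 37, 43, 50, 55, 56, 56, 64, 64, 71, 85, 87, 89]
Step 2: The number of values is n = 14.
Step 3: Since n is even, the median is the average of positions 7 and 8:
  Median = (56 + 56) / 2 = 56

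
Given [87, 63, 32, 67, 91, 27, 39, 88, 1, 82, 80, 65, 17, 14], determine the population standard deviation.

30.0718

Step 1: Compute the mean: 53.7857
Step 2: Sum of squared deviations from the mean: 12660.3571
Step 3: Population variance = 12660.3571 / 14 = 904.3112
Step 4: Standard deviation = sqrt(904.3112) = 30.0718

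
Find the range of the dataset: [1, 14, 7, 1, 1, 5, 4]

13

Step 1: Identify the maximum value: max = 14
Step 2: Identify the minimum value: min = 1
Step 3: Range = max - min = 14 - 1 = 13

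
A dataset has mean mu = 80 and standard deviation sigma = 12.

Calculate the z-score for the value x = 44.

-3

Step 1: Recall the z-score formula: z = (x - mu) / sigma
Step 2: Substitute values: z = (44 - 80) / 12
Step 3: z = -36 / 12 = -3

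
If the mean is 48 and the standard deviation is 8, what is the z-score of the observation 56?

1

Step 1: Recall the z-score formula: z = (x - mu) / sigma
Step 2: Substitute values: z = (56 - 48) / 8
Step 3: z = 8 / 8 = 1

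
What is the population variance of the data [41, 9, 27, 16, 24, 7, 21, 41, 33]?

139.3333

Step 1: Compute the mean: (41 + 9 + 27 + 16 + 24 + 7 + 21 + 41 + 33) / 9 = 24.3333
Step 2: Compute squared deviations from the mean:
  (41 - 24.3333)^2 = 277.7778
  (9 - 24.3333)^2 = 235.1111
  (27 - 24.3333)^2 = 7.1111
  (16 - 24.3333)^2 = 69.4444
  (24 - 24.3333)^2 = 0.1111
  (7 - 24.3333)^2 = 300.4444
  (21 - 24.3333)^2 = 11.1111
  (41 - 24.3333)^2 = 277.7778
  (33 - 24.3333)^2 = 75.1111
Step 3: Sum of squared deviations = 1254
Step 4: Population variance = 1254 / 9 = 139.3333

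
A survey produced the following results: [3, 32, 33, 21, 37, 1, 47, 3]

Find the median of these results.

26.5

Step 1: Sort the data in ascending order: [1, 3, 3, 21, 32, 33, 37, 47]
Step 2: The number of values is n = 8.
Step 3: Since n is even, the median is the average of positions 4 and 5:
  Median = (21 + 32) / 2 = 26.5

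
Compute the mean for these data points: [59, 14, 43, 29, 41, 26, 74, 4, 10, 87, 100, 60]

45.5833

Step 1: Sum all values: 59 + 14 + 43 + 29 + 41 + 26 + 74 + 4 + 10 + 87 + 100 + 60 = 547
Step 2: Count the number of values: n = 12
Step 3: Mean = sum / n = 547 / 12 = 45.5833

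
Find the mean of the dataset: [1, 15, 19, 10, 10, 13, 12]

11.4286

Step 1: Sum all values: 1 + 15 + 19 + 10 + 10 + 13 + 12 = 80
Step 2: Count the number of values: n = 7
Step 3: Mean = sum / n = 80 / 7 = 11.4286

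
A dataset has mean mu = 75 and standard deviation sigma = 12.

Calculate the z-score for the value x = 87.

1

Step 1: Recall the z-score formula: z = (x - mu) / sigma
Step 2: Substitute values: z = (87 - 75) / 12
Step 3: z = 12 / 12 = 1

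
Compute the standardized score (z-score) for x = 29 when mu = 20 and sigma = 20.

0.45

Step 1: Recall the z-score formula: z = (x - mu) / sigma
Step 2: Substitute values: z = (29 - 20) / 20
Step 3: z = 9 / 20 = 0.45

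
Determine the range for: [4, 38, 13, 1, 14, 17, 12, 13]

37

Step 1: Identify the maximum value: max = 38
Step 2: Identify the minimum value: min = 1
Step 3: Range = max - min = 38 - 1 = 37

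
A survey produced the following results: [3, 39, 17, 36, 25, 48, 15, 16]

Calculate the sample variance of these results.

224.9821

Step 1: Compute the mean: (3 + 39 + 17 + 36 + 25 + 48 + 15 + 16) / 8 = 24.875
Step 2: Compute squared deviations from the mean:
  (3 - 24.875)^2 = 478.5156
  (39 - 24.875)^2 = 199.5156
  (17 - 24.875)^2 = 62.0156
  (36 - 24.875)^2 = 123.7656
  (25 - 24.875)^2 = 0.0156
  (48 - 24.875)^2 = 534.7656
  (15 - 24.875)^2 = 97.5156
  (16 - 24.875)^2 = 78.7656
Step 3: Sum of squared deviations = 1574.875
Step 4: Sample variance = 1574.875 / 7 = 224.9821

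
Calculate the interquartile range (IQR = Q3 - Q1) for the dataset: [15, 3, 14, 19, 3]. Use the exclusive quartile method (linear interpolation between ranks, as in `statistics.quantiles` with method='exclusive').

14

Step 1: Sort the data: [3, 3, 14, 15, 19]
Step 2: n = 5
Step 3: Using the exclusive quartile method:
  Q1 = 3
  Q2 (median) = 14
  Q3 = 17
  IQR = Q3 - Q1 = 17 - 3 = 14
Step 4: IQR = 14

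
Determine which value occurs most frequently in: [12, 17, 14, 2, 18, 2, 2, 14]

2

Step 1: Count the frequency of each value:
  2: appears 3 time(s)
  12: appears 1 time(s)
  14: appears 2 time(s)
  17: appears 1 time(s)
  18: appears 1 time(s)
Step 2: The value 2 appears most frequently (3 times).
Step 3: Mode = 2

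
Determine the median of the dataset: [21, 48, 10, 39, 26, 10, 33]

26

Step 1: Sort the data in ascending order: [10, 10, 21, 26, 33, 39, 48]
Step 2: The number of values is n = 7.
Step 3: Since n is odd, the median is the middle value at position 4: 26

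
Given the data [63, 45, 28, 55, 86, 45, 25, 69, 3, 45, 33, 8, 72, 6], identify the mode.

45

Step 1: Count the frequency of each value:
  3: appears 1 time(s)
  6: appears 1 time(s)
  8: appears 1 time(s)
  25: appears 1 time(s)
  28: appears 1 time(s)
  33: appears 1 time(s)
  45: appears 3 time(s)
  55: appears 1 time(s)
  63: appears 1 time(s)
  69: appears 1 time(s)
  72: appears 1 time(s)
  86: appears 1 time(s)
Step 2: The value 45 appears most frequently (3 times).
Step 3: Mode = 45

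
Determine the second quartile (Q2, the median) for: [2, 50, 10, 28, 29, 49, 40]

29

Step 1: Sort the data: [2, 10, 28, 29, 40, 49, 50]
Step 2: n = 7
Step 3: Q2 is the median. Since n is odd, it is the middle value at position 4: 29
Step 4: Q2 = 29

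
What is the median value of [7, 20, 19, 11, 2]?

11

Step 1: Sort the data in ascending order: [2, 7, 11, 19, 20]
Step 2: The number of values is n = 5.
Step 3: Since n is odd, the median is the middle value at position 3: 11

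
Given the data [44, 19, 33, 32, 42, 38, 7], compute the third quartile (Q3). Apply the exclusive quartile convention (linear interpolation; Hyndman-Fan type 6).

42

Step 1: Sort the data: [7, 19, 32, 33, 38, 42, 44]
Step 2: n = 7
Step 3: Using the exclusive quartile method:
  Q1 = 19
  Q2 (median) = 33
  Q3 = 42
  IQR = Q3 - Q1 = 42 - 19 = 23
Step 4: Q3 = 42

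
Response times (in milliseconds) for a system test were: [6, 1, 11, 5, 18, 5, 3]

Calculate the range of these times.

17

Step 1: Identify the maximum value: max = 18
Step 2: Identify the minimum value: min = 1
Step 3: Range = max - min = 18 - 1 = 17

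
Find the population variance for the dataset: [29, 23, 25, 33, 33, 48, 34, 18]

71.9844

Step 1: Compute the mean: (29 + 23 + 25 + 33 + 33 + 48 + 34 + 18) / 8 = 30.375
Step 2: Compute squared deviations from the mean:
  (29 - 30.375)^2 = 1.8906
  (23 - 30.375)^2 = 54.3906
  (25 - 30.375)^2 = 28.8906
  (33 - 30.375)^2 = 6.8906
  (33 - 30.375)^2 = 6.8906
  (48 - 30.375)^2 = 310.6406
  (34 - 30.375)^2 = 13.1406
  (18 - 30.375)^2 = 153.1406
Step 3: Sum of squared deviations = 575.875
Step 4: Population variance = 575.875 / 8 = 71.9844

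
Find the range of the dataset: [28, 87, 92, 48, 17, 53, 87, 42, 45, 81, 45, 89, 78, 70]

75

Step 1: Identify the maximum value: max = 92
Step 2: Identify the minimum value: min = 17
Step 3: Range = max - min = 92 - 17 = 75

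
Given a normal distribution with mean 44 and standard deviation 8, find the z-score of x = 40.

-0.5

Step 1: Recall the z-score formula: z = (x - mu) / sigma
Step 2: Substitute values: z = (40 - 44) / 8
Step 3: z = -4 / 8 = -0.5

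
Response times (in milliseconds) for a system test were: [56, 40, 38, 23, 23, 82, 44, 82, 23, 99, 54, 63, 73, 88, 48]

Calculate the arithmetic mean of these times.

55.7333

Step 1: Sum all values: 56 + 40 + 38 + 23 + 23 + 82 + 44 + 82 + 23 + 99 + 54 + 63 + 73 + 88 + 48 = 836
Step 2: Count the number of values: n = 15
Step 3: Mean = sum / n = 836 / 15 = 55.7333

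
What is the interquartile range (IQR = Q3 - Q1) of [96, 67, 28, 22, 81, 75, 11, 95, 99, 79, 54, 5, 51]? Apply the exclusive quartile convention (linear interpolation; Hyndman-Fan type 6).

63

Step 1: Sort the data: [5, 11, 22, 28, 51, 54, 67, 75, 79, 81, 95, 96, 99]
Step 2: n = 13
Step 3: Using the exclusive quartile method:
  Q1 = 25
  Q2 (median) = 67
  Q3 = 88
  IQR = Q3 - Q1 = 88 - 25 = 63
Step 4: IQR = 63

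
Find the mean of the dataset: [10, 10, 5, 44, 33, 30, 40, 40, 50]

29.1111

Step 1: Sum all values: 10 + 10 + 5 + 44 + 33 + 30 + 40 + 40 + 50 = 262
Step 2: Count the number of values: n = 9
Step 3: Mean = sum / n = 262 / 9 = 29.1111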